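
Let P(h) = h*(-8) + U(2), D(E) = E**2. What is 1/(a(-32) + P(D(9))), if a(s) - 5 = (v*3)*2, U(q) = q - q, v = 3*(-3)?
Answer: -1/697 ≈ -0.0014347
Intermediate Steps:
v = -9
U(q) = 0
a(s) = -49 (a(s) = 5 - 9*3*2 = 5 - 27*2 = 5 - 54 = -49)
P(h) = -8*h (P(h) = h*(-8) + 0 = -8*h + 0 = -8*h)
1/(a(-32) + P(D(9))) = 1/(-49 - 8*9**2) = 1/(-49 - 8*81) = 1/(-49 - 648) = 1/(-697) = -1/697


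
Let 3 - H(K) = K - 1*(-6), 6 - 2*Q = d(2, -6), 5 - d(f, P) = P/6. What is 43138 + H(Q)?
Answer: 43135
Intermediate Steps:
d(f, P) = 5 - P/6
Q = 0 (Q = 3 - (5 - ⅙*(-6))/2 = 3 - (5 + 1)/2 = 3 - ½*6 = 3 - 3 = 0)
H(K) = -3 - K (H(K) = 3 - (K - 1*(-6)) = 3 - (K + 6) = 3 - (6 + K) = 3 + (-6 - K) = -3 - K)
43138 + H(Q) = 43138 + (-3 - 1*0) = 43138 + (-3 + 0) = 43138 - 3 = 43135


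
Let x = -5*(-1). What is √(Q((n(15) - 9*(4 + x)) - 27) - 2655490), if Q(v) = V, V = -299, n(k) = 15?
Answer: I*√2655789 ≈ 1629.7*I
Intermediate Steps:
x = 5
Q(v) = -299
√(Q((n(15) - 9*(4 + x)) - 27) - 2655490) = √(-299 - 2655490) = √(-2655789) = I*√2655789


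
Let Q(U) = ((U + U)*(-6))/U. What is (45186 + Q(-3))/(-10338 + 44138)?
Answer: 22587/16900 ≈ 1.3365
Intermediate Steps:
Q(U) = -12 (Q(U) = ((2*U)*(-6))/U = (-12*U)/U = -12)
(45186 + Q(-3))/(-10338 + 44138) = (45186 - 12)/(-10338 + 44138) = 45174/33800 = 45174*(1/33800) = 22587/16900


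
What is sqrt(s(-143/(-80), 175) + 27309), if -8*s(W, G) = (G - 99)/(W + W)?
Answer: sqrt(558387401)/143 ≈ 165.25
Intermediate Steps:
s(W, G) = -(-99 + G)/(16*W) (s(W, G) = -(G - 99)/(8*(W + W)) = -(-99 + G)/(8*(2*W)) = -(-99 + G)*1/(2*W)/8 = -(-99 + G)/(16*W))
sqrt(s(-143/(-80), 175) + 27309) = sqrt((99 - 1*175)/(16*((-143/(-80)))) + 27309) = sqrt((99 - 175)/(16*((-143*(-1/80)))) + 27309) = sqrt((1/16)*(-76)/(143/80) + 27309) = sqrt((1/16)*(80/143)*(-76) + 27309) = sqrt(-380/143 + 27309) = sqrt(3904807/143) = sqrt(558387401)/143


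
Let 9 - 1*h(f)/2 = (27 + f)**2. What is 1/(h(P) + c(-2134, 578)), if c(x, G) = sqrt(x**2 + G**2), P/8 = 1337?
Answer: -5749136/1322102589737639 - sqrt(1222010)/26442051794752780 ≈ -4.3485e-9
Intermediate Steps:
P = 10696 (P = 8*1337 = 10696)
h(f) = 18 - 2*(27 + f)**2
c(x, G) = sqrt(G**2 + x**2)
1/(h(P) + c(-2134, 578)) = 1/((18 - 2*(27 + 10696)**2) + sqrt(578**2 + (-2134)**2)) = 1/((18 - 2*10723**2) + sqrt(334084 + 4553956)) = 1/((18 - 2*114982729) + sqrt(4888040)) = 1/((18 - 229965458) + 2*sqrt(1222010)) = 1/(-229965440 + 2*sqrt(1222010))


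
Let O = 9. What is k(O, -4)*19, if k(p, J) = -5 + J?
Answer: -171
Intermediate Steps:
k(O, -4)*19 = (-5 - 4)*19 = -9*19 = -171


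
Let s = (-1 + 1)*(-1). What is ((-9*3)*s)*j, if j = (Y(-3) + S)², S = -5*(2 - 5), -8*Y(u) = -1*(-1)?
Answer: 0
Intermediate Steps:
Y(u) = -⅛ (Y(u) = -(-1)*(-1)/8 = -⅛*1 = -⅛)
s = 0 (s = 0*(-1) = 0)
S = 15 (S = -5*(-3) = 15)
j = 14161/64 (j = (-⅛ + 15)² = (119/8)² = 14161/64 ≈ 221.27)
((-9*3)*s)*j = (-9*3*0)*(14161/64) = -27*0*(14161/64) = 0*(14161/64) = 0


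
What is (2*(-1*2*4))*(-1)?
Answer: 16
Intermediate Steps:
(2*(-1*2*4))*(-1) = (2*(-2*4))*(-1) = (2*(-8))*(-1) = -16*(-1) = 16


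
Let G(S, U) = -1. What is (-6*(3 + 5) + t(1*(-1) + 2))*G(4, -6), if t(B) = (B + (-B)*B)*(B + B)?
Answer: 48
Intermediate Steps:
t(B) = 2*B*(B - B**2) (t(B) = (B - B**2)*(2*B) = 2*B*(B - B**2))
(-6*(3 + 5) + t(1*(-1) + 2))*G(4, -6) = (-6*(3 + 5) + 2*(1*(-1) + 2)**2*(1 - (1*(-1) + 2)))*(-1) = (-6*8 + 2*(-1 + 2)**2*(1 - (-1 + 2)))*(-1) = (-48 + 2*1**2*(1 - 1*1))*(-1) = (-48 + 2*1*(1 - 1))*(-1) = (-48 + 2*1*0)*(-1) = (-48 + 0)*(-1) = -48*(-1) = 48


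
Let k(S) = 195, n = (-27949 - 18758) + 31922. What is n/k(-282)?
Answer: -2957/39 ≈ -75.821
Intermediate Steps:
n = -14785 (n = -46707 + 31922 = -14785)
n/k(-282) = -14785/195 = -14785*1/195 = -2957/39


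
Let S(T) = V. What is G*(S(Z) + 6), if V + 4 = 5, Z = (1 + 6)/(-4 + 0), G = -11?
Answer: -77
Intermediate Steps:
Z = -7/4 (Z = 7/(-4) = 7*(-1/4) = -7/4 ≈ -1.7500)
V = 1 (V = -4 + 5 = 1)
S(T) = 1
G*(S(Z) + 6) = -11*(1 + 6) = -11*7 = -77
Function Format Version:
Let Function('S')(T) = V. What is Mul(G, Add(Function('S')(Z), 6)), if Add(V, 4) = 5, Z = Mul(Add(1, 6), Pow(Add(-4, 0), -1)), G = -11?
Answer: -77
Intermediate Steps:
Z = Rational(-7, 4) (Z = Mul(7, Pow(-4, -1)) = Mul(7, Rational(-1, 4)) = Rational(-7, 4) ≈ -1.7500)
V = 1 (V = Add(-4, 5) = 1)
Function('S')(T) = 1
Mul(G, Add(Function('S')(Z), 6)) = Mul(-11, Add(1, 6)) = Mul(-11, 7) = -77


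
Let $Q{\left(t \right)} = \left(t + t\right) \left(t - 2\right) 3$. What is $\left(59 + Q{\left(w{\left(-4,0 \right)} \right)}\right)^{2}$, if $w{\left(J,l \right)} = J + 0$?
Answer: $41209$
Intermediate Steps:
$w{\left(J,l \right)} = J$
$Q{\left(t \right)} = 6 t \left(-2 + t\right)$ ($Q{\left(t \right)} = 2 t \left(-2 + t\right) 3 = 6 t \left(-2 + t\right)$)
$\left(59 + Q{\left(w{\left(-4,0 \right)} \right)}\right)^{2} = \left(59 + 6 \left(-4\right) \left(-2 - 4\right)\right)^{2} = \left(59 + 6 \left(-4\right) \left(-6\right)\right)^{2} = \left(59 + 144\right)^{2} = 203^{2} = 41209$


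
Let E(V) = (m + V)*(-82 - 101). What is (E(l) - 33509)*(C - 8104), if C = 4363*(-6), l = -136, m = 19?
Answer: 414743636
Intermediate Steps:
C = -26178
E(V) = -3477 - 183*V (E(V) = (19 + V)*(-82 - 101) = (19 + V)*(-183) = -3477 - 183*V)
(E(l) - 33509)*(C - 8104) = ((-3477 - 183*(-136)) - 33509)*(-26178 - 8104) = ((-3477 + 24888) - 33509)*(-34282) = (21411 - 33509)*(-34282) = -12098*(-34282) = 414743636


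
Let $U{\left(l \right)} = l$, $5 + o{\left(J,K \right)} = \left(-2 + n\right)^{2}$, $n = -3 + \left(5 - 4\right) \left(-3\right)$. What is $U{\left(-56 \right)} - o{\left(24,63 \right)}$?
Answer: $-115$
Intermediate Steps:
$n = -6$ ($n = -3 + 1 \left(-3\right) = -3 - 3 = -6$)
$o{\left(J,K \right)} = 59$ ($o{\left(J,K \right)} = -5 + \left(-2 - 6\right)^{2} = -5 + \left(-8\right)^{2} = -5 + 64 = 59$)
$U{\left(-56 \right)} - o{\left(24,63 \right)} = -56 - 59 = -115$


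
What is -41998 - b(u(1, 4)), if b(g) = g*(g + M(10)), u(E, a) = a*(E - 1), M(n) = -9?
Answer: -41998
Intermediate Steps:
u(E, a) = a*(-1 + E)
b(g) = g*(-9 + g) (b(g) = g*(g - 9) = g*(-9 + g))
-41998 - b(u(1, 4)) = -41998 - 4*(-1 + 1)*(-9 + 4*(-1 + 1)) = -41998 - 4*0*(-9 + 4*0) = -41998 - 0*(-9 + 0) = -41998 - 0*(-9) = -41998 - 1*0 = -41998 + 0 = -41998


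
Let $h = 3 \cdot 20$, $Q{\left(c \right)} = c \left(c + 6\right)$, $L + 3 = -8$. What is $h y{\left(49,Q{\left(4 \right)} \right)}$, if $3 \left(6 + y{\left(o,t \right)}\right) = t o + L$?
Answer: $38620$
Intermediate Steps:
$L = -11$ ($L = -3 - 8 = -11$)
$Q{\left(c \right)} = c \left(6 + c\right)$
$y{\left(o,t \right)} = - \frac{29}{3} + \frac{o t}{3}$ ($y{\left(o,t \right)} = -6 + \frac{t o - 11}{3} = -6 + \frac{o t - 11}{3} = -6 + \frac{-11 + o t}{3} = -6 + \left(- \frac{11}{3} + \frac{o t}{3}\right) = - \frac{29}{3} + \frac{o t}{3}$)
$h = 60$
$h y{\left(49,Q{\left(4 \right)} \right)} = 60 \left(- \frac{29}{3} + \frac{1}{3} \cdot 49 \cdot 4 \left(6 + 4\right)\right) = 60 \left(- \frac{29}{3} + \frac{1}{3} \cdot 49 \cdot 4 \cdot 10\right) = 60 \left(- \frac{29}{3} + \frac{1}{3} \cdot 49 \cdot 40\right) = 60 \left(- \frac{29}{3} + \frac{1960}{3}\right) = 60 \cdot \frac{1931}{3} = 38620$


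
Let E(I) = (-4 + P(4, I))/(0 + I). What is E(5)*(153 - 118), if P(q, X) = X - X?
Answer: -28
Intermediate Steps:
P(q, X) = 0
E(I) = -4/I (E(I) = (-4 + 0)/(0 + I) = -4/I)
E(5)*(153 - 118) = (-4/5)*(153 - 118) = -4*⅕*35 = -⅘*35 = -28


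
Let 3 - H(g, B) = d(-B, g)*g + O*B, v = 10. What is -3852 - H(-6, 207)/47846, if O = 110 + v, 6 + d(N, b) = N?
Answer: -184276677/47846 ≈ -3851.5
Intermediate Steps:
d(N, b) = -6 + N
O = 120 (O = 110 + 10 = 120)
H(g, B) = 3 - 120*B - g*(-6 - B) (H(g, B) = 3 - ((-6 - B)*g + 120*B) = 3 - (g*(-6 - B) + 120*B) = 3 - (120*B + g*(-6 - B)) = 3 + (-120*B - g*(-6 - B)) = 3 - 120*B - g*(-6 - B))
-3852 - H(-6, 207)/47846 = -3852 - (3 - 120*207 - 6*(6 + 207))/47846 = -3852 - (3 - 24840 - 6*213)/47846 = -3852 - (3 - 24840 - 1278)/47846 = -3852 - (-26115)/47846 = -3852 - 1*(-26115/47846) = -3852 + 26115/47846 = -184276677/47846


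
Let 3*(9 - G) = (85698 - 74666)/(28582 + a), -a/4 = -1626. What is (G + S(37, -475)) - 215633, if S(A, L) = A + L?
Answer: -11371132514/52629 ≈ -2.1606e+5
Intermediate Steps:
a = 6504 (a = -4*(-1626) = 6504)
G = 468145/52629 (G = 9 - (85698 - 74666)/(3*(28582 + 6504)) = 9 - 11032/(3*35086) = 9 - ⅓*5516/17543 = 9 - 5516/52629 = 468145/52629 ≈ 8.8952)
(G + S(37, -475)) - 215633 = (468145/52629 + (37 - 475)) - 215633 = (468145/52629 - 438) - 215633 = -22583357/52629 - 215633 = -11371132514/52629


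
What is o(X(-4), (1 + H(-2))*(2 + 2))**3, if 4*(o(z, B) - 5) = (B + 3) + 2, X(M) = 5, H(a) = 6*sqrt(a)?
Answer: -75835/64 + 4113*I*sqrt(2)/8 ≈ -1184.9 + 727.08*I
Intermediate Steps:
o(z, B) = 25/4 + B/4 (o(z, B) = 5 + ((B + 3) + 2)/4 = 5 + ((3 + B) + 2)/4 = 5 + (5 + B)/4 = 5 + (5/4 + B/4) = 25/4 + B/4)
o(X(-4), (1 + H(-2))*(2 + 2))**3 = (25/4 + ((1 + 6*sqrt(-2))*(2 + 2))/4)**3 = (25/4 + ((1 + 6*(I*sqrt(2)))*4)/4)**3 = (25/4 + ((1 + 6*I*sqrt(2))*4)/4)**3 = (25/4 + (4 + 24*I*sqrt(2))/4)**3 = (25/4 + (1 + 6*I*sqrt(2)))**3 = (29/4 + 6*I*sqrt(2))**3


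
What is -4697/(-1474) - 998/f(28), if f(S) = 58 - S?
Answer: -60461/2010 ≈ -30.080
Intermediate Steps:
-4697/(-1474) - 998/f(28) = -4697/(-1474) - 998/(58 - 1*28) = -4697*(-1/1474) - 998/(58 - 28) = 427/134 - 998/30 = 427/134 - 998*1/30 = 427/134 - 499/15 = -60461/2010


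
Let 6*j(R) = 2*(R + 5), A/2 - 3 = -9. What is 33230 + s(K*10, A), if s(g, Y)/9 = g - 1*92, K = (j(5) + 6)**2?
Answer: 40242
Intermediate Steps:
A = -12 (A = 6 + 2*(-9) = 6 - 18 = -12)
j(R) = 5/3 + R/3 (j(R) = (2*(R + 5))/6 = (2*(5 + R))/6 = (10 + 2*R)/6 = 5/3 + R/3)
K = 784/9 (K = ((5/3 + (1/3)*5) + 6)**2 = ((5/3 + 5/3) + 6)**2 = (10/3 + 6)**2 = (28/3)**2 = 784/9 ≈ 87.111)
s(g, Y) = -828 + 9*g (s(g, Y) = 9*(g - 1*92) = 9*(g - 92) = 9*(-92 + g) = -828 + 9*g)
33230 + s(K*10, A) = 33230 + (-828 + 9*((784/9)*10)) = 33230 + (-828 + 9*(7840/9)) = 33230 + (-828 + 7840) = 33230 + 7012 = 40242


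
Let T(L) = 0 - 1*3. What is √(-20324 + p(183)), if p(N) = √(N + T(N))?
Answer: √(-20324 + 6*√5) ≈ 142.52*I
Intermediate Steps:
T(L) = -3 (T(L) = 0 - 3 = -3)
p(N) = √(-3 + N) (p(N) = √(N - 3) = √(-3 + N))
√(-20324 + p(183)) = √(-20324 + √(-3 + 183)) = √(-20324 + √180) = √(-20324 + 6*√5)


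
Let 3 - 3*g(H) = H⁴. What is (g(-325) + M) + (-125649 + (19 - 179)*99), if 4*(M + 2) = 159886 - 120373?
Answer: -44628141841/12 ≈ -3.7190e+9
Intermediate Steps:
g(H) = 1 - H⁴/3
M = 39505/4 (M = -2 + (159886 - 120373)/4 = -2 + (¼)*39513 = -2 + 39513/4 = 39505/4 ≈ 9876.3)
(g(-325) + M) + (-125649 + (19 - 179)*99) = ((1 - ⅓*(-325)⁴) + 39505/4) + (-125649 + (19 - 179)*99) = ((1 - ⅓*11156640625) + 39505/4) + (-125649 - 160*99) = ((1 - 11156640625/3) + 39505/4) + (-125649 - 15840) = (-11156640622/3 + 39505/4) - 141489 = -44626443973/12 - 141489 = -44628141841/12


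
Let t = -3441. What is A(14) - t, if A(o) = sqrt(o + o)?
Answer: 3441 + 2*sqrt(7) ≈ 3446.3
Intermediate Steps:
A(o) = sqrt(2)*sqrt(o) (A(o) = sqrt(2*o) = sqrt(2)*sqrt(o))
A(14) - t = sqrt(2)*sqrt(14) - 1*(-3441) = 2*sqrt(7) + 3441 = 3441 + 2*sqrt(7)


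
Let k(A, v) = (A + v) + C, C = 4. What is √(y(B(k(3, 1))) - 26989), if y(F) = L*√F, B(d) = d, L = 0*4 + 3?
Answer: √(-26989 + 6*√2) ≈ 164.26*I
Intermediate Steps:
L = 3 (L = 0 + 3 = 3)
k(A, v) = 4 + A + v (k(A, v) = (A + v) + 4 = 4 + A + v)
y(F) = 3*√F
√(y(B(k(3, 1))) - 26989) = √(3*√(4 + 3 + 1) - 26989) = √(3*√8 - 26989) = √(3*(2*√2) - 26989) = √(6*√2 - 26989) = √(-26989 + 6*√2)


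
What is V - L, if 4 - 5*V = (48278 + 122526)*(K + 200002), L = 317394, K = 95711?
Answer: -50510550218/5 ≈ -1.0102e+10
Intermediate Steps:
V = -50508963248/5 (V = 4/5 - (48278 + 122526)*(95711 + 200002)/5 = 4/5 - 170804*295713/5 = 4/5 - 1/5*50508963252 = 4/5 - 50508963252/5 = -50508963248/5 ≈ -1.0102e+10)
V - L = -50508963248/5 - 1*317394 = -50508963248/5 - 317394 = -50510550218/5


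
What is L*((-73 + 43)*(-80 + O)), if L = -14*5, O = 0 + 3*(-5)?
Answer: -199500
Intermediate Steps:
O = -15 (O = 0 - 15 = -15)
L = -70
L*((-73 + 43)*(-80 + O)) = -70*(-73 + 43)*(-80 - 15) = -(-2100)*(-95) = -70*2850 = -199500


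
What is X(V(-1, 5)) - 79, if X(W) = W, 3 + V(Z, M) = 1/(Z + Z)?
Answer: -165/2 ≈ -82.500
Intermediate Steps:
V(Z, M) = -3 + 1/(2*Z) (V(Z, M) = -3 + 1/(Z + Z) = -3 + 1/(2*Z))
X(V(-1, 5)) - 79 = (-3 + (½)/(-1)) - 79 = (-3 + (½)*(-1)) - 79 = (-3 - ½) - 79 = -7/2 - 79 = -165/2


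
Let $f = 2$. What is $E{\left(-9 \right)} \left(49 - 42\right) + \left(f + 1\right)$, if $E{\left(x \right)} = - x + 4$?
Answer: $94$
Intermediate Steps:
$E{\left(x \right)} = 4 - x$
$E{\left(-9 \right)} \left(49 - 42\right) + \left(f + 1\right) = \left(4 - -9\right) \left(49 - 42\right) + \left(2 + 1\right) = \left(4 + 9\right) 7 + 3 = 13 \cdot 7 + 3 = 91 + 3 = 94$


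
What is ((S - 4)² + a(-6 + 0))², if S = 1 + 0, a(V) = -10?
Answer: 1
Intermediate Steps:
S = 1
((S - 4)² + a(-6 + 0))² = ((1 - 4)² - 10)² = ((-3)² - 10)² = (9 - 10)² = (-1)² = 1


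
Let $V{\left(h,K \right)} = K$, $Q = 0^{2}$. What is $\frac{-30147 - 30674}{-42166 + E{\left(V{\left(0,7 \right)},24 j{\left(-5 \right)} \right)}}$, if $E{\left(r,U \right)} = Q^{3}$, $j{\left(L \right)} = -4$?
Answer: $\frac{60821}{42166} \approx 1.4424$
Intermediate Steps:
$Q = 0$
$E{\left(r,U \right)} = 0$ ($E{\left(r,U \right)} = 0^{3} = 0$)
$\frac{-30147 - 30674}{-42166 + E{\left(V{\left(0,7 \right)},24 j{\left(-5 \right)} \right)}} = \frac{-30147 - 30674}{-42166 + 0} = - \frac{60821}{-42166} = \left(-60821\right) \left(- \frac{1}{42166}\right) = \frac{60821}{42166}$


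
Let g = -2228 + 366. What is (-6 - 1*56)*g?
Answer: 115444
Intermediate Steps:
g = -1862
(-6 - 1*56)*g = (-6 - 1*56)*(-1862) = (-6 - 56)*(-1862) = -62*(-1862) = 115444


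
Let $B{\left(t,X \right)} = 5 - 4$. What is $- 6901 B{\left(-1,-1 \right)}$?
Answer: $-6901$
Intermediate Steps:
$B{\left(t,X \right)} = 1$
$- 6901 B{\left(-1,-1 \right)} = \left(-6901\right) 1 = -6901$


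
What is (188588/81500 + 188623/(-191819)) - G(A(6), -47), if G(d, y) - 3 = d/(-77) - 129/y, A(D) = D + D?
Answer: -60228923236858/14144181580375 ≈ -4.2582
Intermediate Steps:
A(D) = 2*D
G(d, y) = 3 - 129/y - d/77 (G(d, y) = 3 + (d/(-77) - 129/y) = 3 + (d*(-1/77) - 129/y) = 3 + (-d/77 - 129/y) = 3 + (-129/y - d/77) = 3 - 129/y - d/77)
(188588/81500 + 188623/(-191819)) - G(A(6), -47) = (188588/81500 + 188623/(-191819)) - (3 - 129/(-47) - 2*6/77) = (188588*(1/81500) + 188623*(-1/191819)) - (3 - 129*(-1/47) - 1/77*12) = (47147/20375 - 188623/191819) - (3 + 129/47 - 12/77) = 5200496768/3908312125 - 1*20226/3619 = 5200496768/3908312125 - 20226/3619 = -60228923236858/14144181580375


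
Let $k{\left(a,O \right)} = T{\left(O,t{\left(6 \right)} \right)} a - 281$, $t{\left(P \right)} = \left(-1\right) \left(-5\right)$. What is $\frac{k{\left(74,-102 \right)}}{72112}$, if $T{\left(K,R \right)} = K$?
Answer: $- \frac{7829}{72112} \approx -0.10857$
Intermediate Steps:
$t{\left(P \right)} = 5$
$k{\left(a,O \right)} = -281 + O a$ ($k{\left(a,O \right)} = O a - 281 = -281 + O a$)
$\frac{k{\left(74,-102 \right)}}{72112} = \frac{-281 - 7548}{72112} = \left(-281 - 7548\right) \frac{1}{72112} = \left(-7829\right) \frac{1}{72112} = - \frac{7829}{72112}$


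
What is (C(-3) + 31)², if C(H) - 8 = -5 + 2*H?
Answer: 784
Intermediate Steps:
C(H) = 3 + 2*H (C(H) = 8 + (-5 + 2*H) = 3 + 2*H)
(C(-3) + 31)² = ((3 + 2*(-3)) + 31)² = ((3 - 6) + 31)² = (-3 + 31)² = 28² = 784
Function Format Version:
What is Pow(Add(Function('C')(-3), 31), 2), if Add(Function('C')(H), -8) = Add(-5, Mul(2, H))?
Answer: 784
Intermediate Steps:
Function('C')(H) = Add(3, Mul(2, H)) (Function('C')(H) = Add(8, Add(-5, Mul(2, H))) = Add(3, Mul(2, H)))
Pow(Add(Function('C')(-3), 31), 2) = Pow(Add(Add(3, Mul(2, -3)), 31), 2) = Pow(Add(Add(3, -6), 31), 2) = Pow(Add(-3, 31), 2) = Pow(28, 2) = 784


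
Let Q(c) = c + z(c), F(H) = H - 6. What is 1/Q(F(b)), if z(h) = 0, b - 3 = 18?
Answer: 1/15 ≈ 0.066667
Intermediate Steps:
b = 21 (b = 3 + 18 = 21)
F(H) = -6 + H
Q(c) = c (Q(c) = c + 0 = c)
1/Q(F(b)) = 1/(-6 + 21) = 1/15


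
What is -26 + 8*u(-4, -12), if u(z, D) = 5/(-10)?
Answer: -30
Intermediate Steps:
u(z, D) = -½ (u(z, D) = 5*(-⅒) = -½)
-26 + 8*u(-4, -12) = -26 + 8*(-½) = -26 - 4 = -30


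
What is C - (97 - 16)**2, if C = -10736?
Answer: -17297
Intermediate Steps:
C - (97 - 16)**2 = -10736 - (97 - 16)**2 = -10736 - 1*81**2 = -10736 - 1*6561 = -10736 - 6561 = -17297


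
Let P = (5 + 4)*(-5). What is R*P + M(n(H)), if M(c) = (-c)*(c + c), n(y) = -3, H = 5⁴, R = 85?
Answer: -3843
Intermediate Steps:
H = 625
P = -45 (P = 9*(-5) = -45)
M(c) = -2*c² (M(c) = (-c)*(2*c) = -2*c²)
R*P + M(n(H)) = 85*(-45) - 2*(-3)² = -3825 - 2*9 = -3825 - 18 = -3843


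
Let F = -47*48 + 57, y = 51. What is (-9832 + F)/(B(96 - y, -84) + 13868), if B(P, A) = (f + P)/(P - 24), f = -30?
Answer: -84217/97081 ≈ -0.86749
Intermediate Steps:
F = -2199 (F = -2256 + 57 = -2199)
B(P, A) = (-30 + P)/(-24 + P) (B(P, A) = (-30 + P)/(P - 24) = (-30 + P)/(-24 + P))
(-9832 + F)/(B(96 - y, -84) + 13868) = (-9832 - 2199)/((-30 + (96 - 1*51))/(-24 + (96 - 1*51)) + 13868) = -12031/((-30 + (96 - 51))/(-24 + (96 - 51)) + 13868) = -12031/((-30 + 45)/(-24 + 45) + 13868) = -12031/(15/21 + 13868) = -12031/((1/21)*15 + 13868) = -12031/(5/7 + 13868) = -12031/97081/7 = -12031*7/97081 = -84217/97081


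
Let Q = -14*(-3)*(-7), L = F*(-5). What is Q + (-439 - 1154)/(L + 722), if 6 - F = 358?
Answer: -731301/2482 ≈ -294.64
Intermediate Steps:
F = -352 (F = 6 - 1*358 = 6 - 358 = -352)
L = 1760 (L = -352*(-5) = 1760)
Q = -294 (Q = 42*(-7) = -294)
Q + (-439 - 1154)/(L + 722) = -294 + (-439 - 1154)/(1760 + 722) = -294 - 1593/2482 = -731301/2482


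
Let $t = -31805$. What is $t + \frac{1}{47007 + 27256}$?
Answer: $- \frac{2361934714}{74263} \approx -31805.0$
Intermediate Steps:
$t + \frac{1}{47007 + 27256} = -31805 + \frac{1}{47007 + 27256} = -31805 + \frac{1}{74263} = - \frac{2361934714}{74263}$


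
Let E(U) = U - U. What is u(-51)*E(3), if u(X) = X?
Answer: 0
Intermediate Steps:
E(U) = 0
u(-51)*E(3) = -51*0 = 0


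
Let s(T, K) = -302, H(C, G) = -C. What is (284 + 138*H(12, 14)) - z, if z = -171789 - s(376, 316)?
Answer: 170115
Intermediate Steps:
z = -171487 (z = -171789 - 1*(-302) = -171789 + 302 = -171487)
(284 + 138*H(12, 14)) - z = (284 + 138*(-1*12)) - 1*(-171487) = (284 + 138*(-12)) + 171487 = (284 - 1656) + 171487 = -1372 + 171487 = 170115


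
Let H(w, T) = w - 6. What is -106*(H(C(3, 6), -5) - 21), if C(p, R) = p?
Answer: 2544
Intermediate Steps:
H(w, T) = -6 + w
-106*(H(C(3, 6), -5) - 21) = -106*((-6 + 3) - 21) = -106*(-3 - 21) = -106*(-24) = 2544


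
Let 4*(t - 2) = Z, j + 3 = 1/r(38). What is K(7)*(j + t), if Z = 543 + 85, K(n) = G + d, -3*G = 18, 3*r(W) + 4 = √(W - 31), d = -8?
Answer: -6496/3 + 14*√7/3 ≈ -2153.0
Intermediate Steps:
r(W) = -4/3 + √(-31 + W)/3 (r(W) = -4/3 + √(W - 31)/3 = -4/3 + √(-31 + W)/3)
G = -6 (G = -⅓*18 = -6)
K(n) = -14 (K(n) = -6 - 8 = -14)
j = -3 + 1/(-4/3 + √7/3) (j = -3 + 1/(-4/3 + √(-31 + 38)/3) = -3 + 1/(-4/3 + √7/3) ≈ -5.2152)
Z = 628
t = 159 (t = 2 + (¼)*628 = 2 + 157 = 159)
K(7)*(j + t) = -14*((-13/3 - √7/3) + 159) = -14*(464/3 - √7/3) = -6496/3 + 14*√7/3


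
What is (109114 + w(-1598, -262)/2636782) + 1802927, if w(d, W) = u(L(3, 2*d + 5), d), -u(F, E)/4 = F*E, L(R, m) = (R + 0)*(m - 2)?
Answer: 2520787031547/1318391 ≈ 1.9120e+6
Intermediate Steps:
L(R, m) = R*(-2 + m)
u(F, E) = -4*E*F (u(F, E) = -4*F*E = -4*E*F)
w(d, W) = -4*d*(9 + 6*d) (w(d, W) = -4*d*3*(-2 + (2*d + 5)) = -4*d*3*(-2 + (5 + 2*d)) = -4*d*3*(3 + 2*d) = -4*d*(9 + 6*d))
(109114 + w(-1598, -262)/2636782) + 1802927 = (109114 - 12*(-1598)*(3 + 2*(-1598))/2636782) + 1802927 = (109114 - 12*(-1598)*(3 - 3196)*(1/2636782)) + 1802927 = (109114 - 12*(-1598)*(-3193)*(1/2636782)) + 1802927 = (109114 - 61228968*1/2636782) + 1802927 = (109114 - 30614484/1318391) + 1802927 = 143824301090/1318391 + 1802927 = 2520787031547/1318391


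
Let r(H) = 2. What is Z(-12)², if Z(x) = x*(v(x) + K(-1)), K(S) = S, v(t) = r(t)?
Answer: 144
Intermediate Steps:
v(t) = 2
Z(x) = x (Z(x) = x*(2 - 1) = x*1 = x)
Z(-12)² = (-12)² = 144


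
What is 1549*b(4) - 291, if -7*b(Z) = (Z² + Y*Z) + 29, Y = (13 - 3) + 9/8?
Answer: -281345/14 ≈ -20096.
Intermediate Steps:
Y = 89/8 (Y = 10 + 9*(⅛) = 10 + 9/8 = 89/8 ≈ 11.125)
b(Z) = -29/7 - 89*Z/56 - Z²/7 (b(Z) = -((Z² + 89*Z/8) + 29)/7 = -(29 + Z² + 89*Z/8)/7 = -29/7 - 89*Z/56 - Z²/7)
1549*b(4) - 291 = 1549*(-29/7 - 89/56*4 - ⅐*4²) - 291 = 1549*(-29/7 - 89/14 - ⅐*16) - 291 = 1549*(-29/7 - 89/14 - 16/7) - 291 = 1549*(-179/14) - 291 = -277271/14 - 291 = -281345/14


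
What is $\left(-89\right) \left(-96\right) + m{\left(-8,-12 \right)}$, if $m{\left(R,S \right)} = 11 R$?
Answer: $8456$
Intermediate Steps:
$\left(-89\right) \left(-96\right) + m{\left(-8,-12 \right)} = \left(-89\right) \left(-96\right) + 11 \left(-8\right) = 8544 - 88 = 8456$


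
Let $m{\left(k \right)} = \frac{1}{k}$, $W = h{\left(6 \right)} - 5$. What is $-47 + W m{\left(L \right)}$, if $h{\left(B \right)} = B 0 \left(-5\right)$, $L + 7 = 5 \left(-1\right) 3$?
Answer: $- \frac{1029}{22} \approx -46.773$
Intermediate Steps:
$L = -22$ ($L = -7 + 5 \left(-1\right) 3 = -7 - 15 = -22$)
$h{\left(B \right)} = 0$ ($h{\left(B \right)} = 0 \left(-5\right) = 0$)
$W = -5$ ($W = 0 - 5 = -5$)
$-47 + W m{\left(L \right)} = -47 - \frac{5}{-22} = -47 - - \frac{5}{22} = -47 + \frac{5}{22} = - \frac{1029}{22}$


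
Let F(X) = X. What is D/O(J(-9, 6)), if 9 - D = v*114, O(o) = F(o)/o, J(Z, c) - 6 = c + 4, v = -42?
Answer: 4797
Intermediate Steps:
J(Z, c) = 10 + c (J(Z, c) = 6 + (c + 4) = 6 + (4 + c) = 10 + c)
O(o) = 1 (O(o) = o/o = 1)
D = 4797 (D = 9 - (-42)*114 = 9 - 1*(-4788) = 9 + 4788 = 4797)
D/O(J(-9, 6)) = 4797/1 = 4797*1 = 4797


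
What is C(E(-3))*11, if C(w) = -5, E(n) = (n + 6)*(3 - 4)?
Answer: -55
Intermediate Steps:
E(n) = -6 - n (E(n) = (6 + n)*(-1) = -6 - n)
C(E(-3))*11 = -5*11 = -55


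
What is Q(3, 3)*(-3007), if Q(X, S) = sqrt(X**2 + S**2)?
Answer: -9021*sqrt(2) ≈ -12758.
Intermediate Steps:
Q(X, S) = sqrt(S**2 + X**2)
Q(3, 3)*(-3007) = sqrt(3**2 + 3**2)*(-3007) = sqrt(9 + 9)*(-3007) = sqrt(18)*(-3007) = (3*sqrt(2))*(-3007) = -9021*sqrt(2)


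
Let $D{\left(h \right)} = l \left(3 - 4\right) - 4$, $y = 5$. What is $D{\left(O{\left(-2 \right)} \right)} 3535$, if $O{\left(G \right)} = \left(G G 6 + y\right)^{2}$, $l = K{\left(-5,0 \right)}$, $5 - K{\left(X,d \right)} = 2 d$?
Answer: $-31815$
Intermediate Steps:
$K{\left(X,d \right)} = 5 - 2 d$
$l = 5$ ($l = 5 - 0 = 5 + 0 = 5$)
$O{\left(G \right)} = \left(5 + 6 G^{2}\right)^{2}$ ($O{\left(G \right)} = \left(G G 6 + 5\right)^{2} = \left(G^{2} \cdot 6 + 5\right)^{2} = \left(6 G^{2} + 5\right)^{2} = \left(5 + 6 G^{2}\right)^{2}$)
$D{\left(h \right)} = -9$ ($D{\left(h \right)} = 5 \left(3 - 4\right) - 4 = 5 \left(-1\right) - 4 = -5 - 4 = -9$)
$D{\left(O{\left(-2 \right)} \right)} 3535 = \left(-9\right) 3535 = -31815$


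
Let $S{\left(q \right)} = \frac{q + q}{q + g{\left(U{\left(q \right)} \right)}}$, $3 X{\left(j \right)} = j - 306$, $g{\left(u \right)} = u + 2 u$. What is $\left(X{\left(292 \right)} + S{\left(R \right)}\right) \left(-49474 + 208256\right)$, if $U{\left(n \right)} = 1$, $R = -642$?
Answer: $- \frac{89870612}{213} \approx -4.2193 \cdot 10^{5}$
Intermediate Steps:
$g{\left(u \right)} = 3 u$
$X{\left(j \right)} = -102 + \frac{j}{3}$ ($X{\left(j \right)} = \frac{j - 306}{3} = \frac{-306 + j}{3} = -102 + \frac{j}{3}$)
$S{\left(q \right)} = \frac{2 q}{3 + q}$ ($S{\left(q \right)} = \frac{q + q}{q + 3 \cdot 1} = \frac{2 q}{q + 3} = \frac{2 q}{3 + q}$)
$\left(X{\left(292 \right)} + S{\left(R \right)}\right) \left(-49474 + 208256\right) = \left(\left(-102 + \frac{1}{3} \cdot 292\right) + 2 \left(-642\right) \frac{1}{3 - 642}\right) \left(-49474 + 208256\right) = \left(\left(-102 + \frac{292}{3}\right) + 2 \left(-642\right) \frac{1}{-639}\right) 158782 = \left(- \frac{14}{3} + 2 \left(-642\right) \left(- \frac{1}{639}\right)\right) 158782 = \left(- \frac{14}{3} + \frac{428}{213}\right) 158782 = \left(- \frac{566}{213}\right) 158782 = - \frac{89870612}{213}$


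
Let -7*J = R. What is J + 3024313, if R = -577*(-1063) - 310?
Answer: 20557150/7 ≈ 2.9367e+6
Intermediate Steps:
R = 613041 (R = 613351 - 310 = 613041)
J = -613041/7 (J = -⅐*613041 = -613041/7 ≈ -87577.)
J + 3024313 = -613041/7 + 3024313 = 20557150/7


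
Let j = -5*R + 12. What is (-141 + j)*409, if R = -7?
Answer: -38446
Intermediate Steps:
j = 47 (j = -5*(-7) + 12 = 35 + 12 = 47)
(-141 + j)*409 = (-141 + 47)*409 = -94*409 = -38446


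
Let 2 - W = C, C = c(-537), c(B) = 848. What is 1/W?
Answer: -1/846 ≈ -0.0011820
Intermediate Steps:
C = 848
W = -846 (W = 2 - 1*848 = 2 - 848 = -846)
1/W = 1/(-846) = -1/846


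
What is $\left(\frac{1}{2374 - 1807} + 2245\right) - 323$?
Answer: $\frac{1089775}{567} \approx 1922.0$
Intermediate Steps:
$\left(\frac{1}{2374 - 1807} + 2245\right) - 323 = \left(\frac{1}{567} + 2245\right) - 323 = \frac{1272916}{567} - 323 = \frac{1089775}{567}$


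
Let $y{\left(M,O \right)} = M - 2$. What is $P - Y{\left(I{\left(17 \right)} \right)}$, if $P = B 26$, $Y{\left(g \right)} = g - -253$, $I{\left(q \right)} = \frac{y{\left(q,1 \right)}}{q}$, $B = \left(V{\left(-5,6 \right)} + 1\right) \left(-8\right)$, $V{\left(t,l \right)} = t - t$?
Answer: $- \frac{7852}{17} \approx -461.88$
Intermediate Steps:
$y{\left(M,O \right)} = -2 + M$
$V{\left(t,l \right)} = 0$
$B = -8$ ($B = \left(0 + 1\right) \left(-8\right) = 1 \left(-8\right) = -8$)
$I{\left(q \right)} = \frac{-2 + q}{q}$
$Y{\left(g \right)} = 253 + g$ ($Y{\left(g \right)} = g + 253 = 253 + g$)
$P = -208$ ($P = \left(-8\right) 26 = -208$)
$P - Y{\left(I{\left(17 \right)} \right)} = -208 - \left(253 + \frac{-2 + 17}{17}\right) = -208 - \left(253 + \frac{1}{17} \cdot 15\right) = -208 - \left(253 + \frac{15}{17}\right) = -208 - \frac{4316}{17} = - \frac{7852}{17}$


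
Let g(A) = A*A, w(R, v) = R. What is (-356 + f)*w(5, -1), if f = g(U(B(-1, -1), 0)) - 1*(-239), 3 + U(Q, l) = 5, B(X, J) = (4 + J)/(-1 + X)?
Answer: -565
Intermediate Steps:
B(X, J) = (4 + J)/(-1 + X)
U(Q, l) = 2 (U(Q, l) = -3 + 5 = 2)
g(A) = A**2
f = 243 (f = 2**2 - 1*(-239) = 4 + 239 = 243)
(-356 + f)*w(5, -1) = (-356 + 243)*5 = -113*5 = -565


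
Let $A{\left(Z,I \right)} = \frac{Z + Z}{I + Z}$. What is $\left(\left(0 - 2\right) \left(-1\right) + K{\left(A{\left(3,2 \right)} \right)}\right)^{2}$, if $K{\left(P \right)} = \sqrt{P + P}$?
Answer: $\frac{32}{5} + \frac{8 \sqrt{15}}{5} \approx 12.597$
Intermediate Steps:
$A{\left(Z,I \right)} = \frac{2 Z}{I + Z}$
$K{\left(P \right)} = \sqrt{2} \sqrt{P}$ ($K{\left(P \right)} = \sqrt{2 P} = \sqrt{2} \sqrt{P}$)
$\left(\left(0 - 2\right) \left(-1\right) + K{\left(A{\left(3,2 \right)} \right)}\right)^{2} = \left(\left(0 - 2\right) \left(-1\right) + \sqrt{2} \sqrt{2 \cdot 3 \frac{1}{2 + 3}}\right)^{2} = \left(\left(-2\right) \left(-1\right) + \sqrt{2} \sqrt{2 \cdot 3 \cdot \frac{1}{5}}\right)^{2} = \left(2 + \sqrt{2} \sqrt{2 \cdot 3 \cdot \frac{1}{5}}\right)^{2} = \left(2 + \sqrt{2} \sqrt{\frac{6}{5}}\right)^{2} = \left(2 + \sqrt{2} \frac{\sqrt{30}}{5}\right)^{2} = \left(2 + \frac{2 \sqrt{15}}{5}\right)^{2}$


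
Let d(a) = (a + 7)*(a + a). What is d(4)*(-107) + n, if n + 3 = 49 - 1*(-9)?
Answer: -9361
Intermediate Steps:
n = 55 (n = -3 + (49 - 1*(-9)) = -3 + (49 + 9) = -3 + 58 = 55)
d(a) = 2*a*(7 + a) (d(a) = (7 + a)*(2*a) = 2*a*(7 + a))
d(4)*(-107) + n = (2*4*(7 + 4))*(-107) + 55 = (2*4*11)*(-107) + 55 = 88*(-107) + 55 = -9416 + 55 = -9361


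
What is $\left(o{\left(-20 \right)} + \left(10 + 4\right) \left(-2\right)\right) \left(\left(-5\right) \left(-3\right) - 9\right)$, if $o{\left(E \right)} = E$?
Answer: $-288$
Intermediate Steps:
$\left(o{\left(-20 \right)} + \left(10 + 4\right) \left(-2\right)\right) \left(\left(-5\right) \left(-3\right) - 9\right) = \left(-20 + \left(10 + 4\right) \left(-2\right)\right) \left(\left(-5\right) \left(-3\right) - 9\right) = \left(-20 + 14 \left(-2\right)\right) \left(15 - 9\right) = \left(-20 - 28\right) 6 = \left(-48\right) 6 = -288$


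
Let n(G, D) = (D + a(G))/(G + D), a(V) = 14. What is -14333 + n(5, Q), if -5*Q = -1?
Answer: -372587/26 ≈ -14330.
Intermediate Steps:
Q = 1/5 (Q = -1/5*(-1) = 1/5 ≈ 0.20000)
n(G, D) = (14 + D)/(D + G) (n(G, D) = (D + 14)/(G + D) = (14 + D)/(D + G))
-14333 + n(5, Q) = -14333 + (14 + 1/5)/(1/5 + 5) = -14333 + (71/5)/(26/5) = -14333 + (5/26)*(71/5) = -14333 + 71/26 = -372587/26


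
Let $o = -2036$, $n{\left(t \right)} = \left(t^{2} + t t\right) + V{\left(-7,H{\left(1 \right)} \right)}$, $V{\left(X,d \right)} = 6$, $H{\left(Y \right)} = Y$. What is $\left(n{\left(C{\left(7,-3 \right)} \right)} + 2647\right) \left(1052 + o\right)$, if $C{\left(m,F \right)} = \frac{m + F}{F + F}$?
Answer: $- \frac{7834280}{3} \approx -2.6114 \cdot 10^{6}$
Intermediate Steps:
$C{\left(m,F \right)} = \frac{F + m}{2 F}$
$n{\left(t \right)} = 6 + 2 t^{2}$ ($n{\left(t \right)} = \left(t^{2} + t t\right) + 6 = \left(t^{2} + t^{2}\right) + 6 = 2 t^{2} + 6 = 6 + 2 t^{2}$)
$\left(n{\left(C{\left(7,-3 \right)} \right)} + 2647\right) \left(1052 + o\right) = \left(\left(6 + 2 \left(\frac{-3 + 7}{2 \left(-3\right)}\right)^{2}\right) + 2647\right) \left(1052 - 2036\right) = \left(\left(6 + 2 \left(\frac{1}{2} \left(- \frac{1}{3}\right) 4\right)^{2}\right) + 2647\right) \left(-984\right) = \left(\left(6 + 2 \left(- \frac{2}{3}\right)^{2}\right) + 2647\right) \left(-984\right) = \left(\left(6 + 2 \cdot \frac{4}{9}\right) + 2647\right) \left(-984\right) = \left(\left(6 + \frac{8}{9}\right) + 2647\right) \left(-984\right) = \left(\frac{62}{9} + 2647\right) \left(-984\right) = \frac{23885}{9} \left(-984\right) = - \frac{7834280}{3}$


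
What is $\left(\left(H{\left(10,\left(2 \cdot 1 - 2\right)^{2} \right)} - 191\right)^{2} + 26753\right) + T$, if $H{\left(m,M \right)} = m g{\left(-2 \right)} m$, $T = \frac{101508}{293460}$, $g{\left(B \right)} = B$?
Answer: $\frac{4392957929}{24455} \approx 1.7963 \cdot 10^{5}$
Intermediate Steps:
$T = \frac{8459}{24455}$ ($T = 101508 \cdot \frac{1}{293460} = \frac{8459}{24455} \approx 0.3459$)
$H{\left(m,M \right)} = - 2 m^{2}$ ($H{\left(m,M \right)} = m \left(-2\right) m = - 2 m m = - 2 m^{2}$)
$\left(\left(H{\left(10,\left(2 \cdot 1 - 2\right)^{2} \right)} - 191\right)^{2} + 26753\right) + T = \left(\left(- 2 \cdot 10^{2} - 191\right)^{2} + 26753\right) + \frac{8459}{24455} = \left(\left(\left(-2\right) 100 - 191\right)^{2} + 26753\right) + \frac{8459}{24455} = \left(\left(-200 - 191\right)^{2} + 26753\right) + \frac{8459}{24455} = \left(\left(-391\right)^{2} + 26753\right) + \frac{8459}{24455} = \left(152881 + 26753\right) + \frac{8459}{24455} = 179634 + \frac{8459}{24455} = \frac{4392957929}{24455}$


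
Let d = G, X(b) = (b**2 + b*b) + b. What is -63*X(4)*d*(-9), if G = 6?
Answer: 122472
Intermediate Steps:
X(b) = b + 2*b**2 (X(b) = (b**2 + b**2) + b = 2*b**2 + b = b + 2*b**2)
d = 6
-63*X(4)*d*(-9) = -63*(4*(1 + 2*4))*6*(-9) = -63*(4*(1 + 8))*6*(-9) = -63*(4*9)*6*(-9) = -63*36*6*(-9) = -13608*(-9) = -63*(-1944) = 122472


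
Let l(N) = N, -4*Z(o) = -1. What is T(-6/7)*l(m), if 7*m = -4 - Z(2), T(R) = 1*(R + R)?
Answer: 51/49 ≈ 1.0408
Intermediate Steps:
T(R) = 2*R (T(R) = 1*(2*R) = 2*R)
Z(o) = 1/4 (Z(o) = -1/4*(-1) = 1/4)
m = -17/28 (m = (-4 - 1*1/4)/7 = (-4 - 1/4)/7 = (1/7)*(-17/4) = -17/28 ≈ -0.60714)
T(-6/7)*l(m) = (2*(-6/7))*(-17/28) = -12/7*(-17/28) = 51/49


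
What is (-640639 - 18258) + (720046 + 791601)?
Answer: 852750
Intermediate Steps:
(-640639 - 18258) + (720046 + 791601) = -658897 + 1511647 = 852750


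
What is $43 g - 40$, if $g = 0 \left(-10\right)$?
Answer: $-40$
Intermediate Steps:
$g = 0$
$43 g - 40 = 43 \cdot 0 - 40 = 0 - 40 = -40$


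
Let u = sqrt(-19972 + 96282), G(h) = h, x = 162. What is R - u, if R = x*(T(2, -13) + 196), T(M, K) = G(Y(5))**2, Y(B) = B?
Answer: 35802 - sqrt(76310) ≈ 35526.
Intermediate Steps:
T(M, K) = 25 (T(M, K) = 5**2 = 25)
R = 35802 (R = 162*(25 + 196) = 162*221 = 35802)
u = sqrt(76310) ≈ 276.24
R - u = 35802 - sqrt(76310)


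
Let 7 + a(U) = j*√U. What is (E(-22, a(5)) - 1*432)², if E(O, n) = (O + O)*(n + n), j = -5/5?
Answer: 72576 + 32384*√5 ≈ 1.4499e+5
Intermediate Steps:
j = -1 (j = -5*⅕ = -1)
a(U) = -7 - √U
E(O, n) = 4*O*n (E(O, n) = (2*O)*(2*n) = 4*O*n)
(E(-22, a(5)) - 1*432)² = (4*(-22)*(-7 - √5) - 1*432)² = ((616 + 88*√5) - 432)² = (184 + 88*√5)²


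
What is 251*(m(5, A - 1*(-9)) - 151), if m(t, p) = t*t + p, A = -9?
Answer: -31626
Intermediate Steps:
m(t, p) = p + t**2 (m(t, p) = t**2 + p = p + t**2)
251*(m(5, A - 1*(-9)) - 151) = 251*(((-9 - 1*(-9)) + 5**2) - 151) = 251*(((-9 + 9) + 25) - 151) = 251*((0 + 25) - 151) = 251*(25 - 151) = 251*(-126) = -31626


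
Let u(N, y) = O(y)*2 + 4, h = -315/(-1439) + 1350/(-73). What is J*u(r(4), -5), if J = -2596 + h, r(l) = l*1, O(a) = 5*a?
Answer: 12632596682/105047 ≈ 1.2026e+5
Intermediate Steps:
h = -1919655/105047 (h = -315*(-1/1439) + 1350*(-1/73) = 315/1439 - 1350/73 = -1919655/105047 ≈ -18.274)
r(l) = l
u(N, y) = 4 + 10*y (u(N, y) = (5*y)*2 + 4 = 10*y + 4 = 4 + 10*y)
J = -274621667/105047 (J = -2596 - 1919655/105047 = -274621667/105047 ≈ -2614.3)
J*u(r(4), -5) = -274621667*(4 + 10*(-5))/105047 = -274621667*(4 - 50)/105047 = -274621667/105047*(-46) = 12632596682/105047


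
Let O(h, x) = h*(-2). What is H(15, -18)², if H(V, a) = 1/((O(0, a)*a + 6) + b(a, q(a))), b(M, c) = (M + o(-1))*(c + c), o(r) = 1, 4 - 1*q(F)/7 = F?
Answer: 1/27352900 ≈ 3.6559e-8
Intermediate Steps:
O(h, x) = -2*h
q(F) = 28 - 7*F
b(M, c) = 2*c*(1 + M) (b(M, c) = (M + 1)*(c + c) = (1 + M)*(2*c) = 2*c*(1 + M))
H(V, a) = 1/(6 + 2*(1 + a)*(28 - 7*a)) (H(V, a) = 1/(((-2*0)*a + 6) + 2*(28 - 7*a)*(1 + a)) = 1/((0*a + 6) + 2*(1 + a)*(28 - 7*a)) = 1/((0 + 6) + 2*(1 + a)*(28 - 7*a)) = 1/(6 + 2*(1 + a)*(28 - 7*a)))
H(15, -18)² = (-1/(-6 + 14*(1 - 18)*(-4 - 18)))² = (-1/(-6 + 14*(-17)*(-22)))² = (-1/(-6 + 5236))² = (-1/5230)² = 1/27352900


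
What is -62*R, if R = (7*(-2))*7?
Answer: 6076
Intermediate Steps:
R = -98 (R = -14*7 = -98)
-62*R = -62*(-98) = 6076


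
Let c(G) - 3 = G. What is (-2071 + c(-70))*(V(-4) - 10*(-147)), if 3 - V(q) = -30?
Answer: -3213414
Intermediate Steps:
c(G) = 3 + G
V(q) = 33 (V(q) = 3 - 1*(-30) = 3 + 30 = 33)
(-2071 + c(-70))*(V(-4) - 10*(-147)) = (-2071 + (3 - 70))*(33 - 10*(-147)) = (-2071 - 67)*(33 + 1470) = -2138*1503 = -3213414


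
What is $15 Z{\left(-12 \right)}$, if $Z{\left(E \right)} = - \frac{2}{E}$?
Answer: $\frac{5}{2} \approx 2.5$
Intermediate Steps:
$15 Z{\left(-12 \right)} = 15 \left(- \frac{2}{-12}\right) = 15 \left(\left(-2\right) \left(- \frac{1}{12}\right)\right) = 15 \cdot \frac{1}{6} = \frac{5}{2}$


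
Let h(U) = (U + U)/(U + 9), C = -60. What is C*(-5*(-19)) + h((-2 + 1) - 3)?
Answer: -28508/5 ≈ -5701.6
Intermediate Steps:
h(U) = 2*U/(9 + U) (h(U) = (2*U)/(9 + U) = 2*U/(9 + U))
C*(-5*(-19)) + h((-2 + 1) - 3) = -(-300)*(-19) + 2*((-2 + 1) - 3)/(9 + ((-2 + 1) - 3)) = -60*95 + 2*(-1 - 3)/(9 + (-1 - 3)) = -5700 + 2*(-4)/(9 - 4) = -5700 + 2*(-4)/5 = -5700 + 2*(-4)*(⅕) = -5700 - 8/5 = -28508/5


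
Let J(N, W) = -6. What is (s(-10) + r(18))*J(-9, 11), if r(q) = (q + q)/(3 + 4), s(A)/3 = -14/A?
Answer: -1962/35 ≈ -56.057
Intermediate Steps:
s(A) = -42/A (s(A) = 3*(-14/A) = -42/A)
r(q) = 2*q/7 (r(q) = (2*q)/7 = (2*q)*(1/7) = 2*q/7)
(s(-10) + r(18))*J(-9, 11) = (-42/(-10) + (2/7)*18)*(-6) = (-42*(-1/10) + 36/7)*(-6) = (21/5 + 36/7)*(-6) = (327/35)*(-6) = -1962/35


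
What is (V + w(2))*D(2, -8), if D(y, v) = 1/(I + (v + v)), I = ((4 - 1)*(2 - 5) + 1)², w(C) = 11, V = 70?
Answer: 27/16 ≈ 1.6875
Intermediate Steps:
I = 64 (I = (3*(-3) + 1)² = (-9 + 1)² = (-8)² = 64)
D(y, v) = 1/(64 + 2*v) (D(y, v) = 1/(64 + (v + v)) = 1/(64 + 2*v))
(V + w(2))*D(2, -8) = (70 + 11)*(1/(2*(32 - 8))) = 81*((½)/24) = 81*((½)*(1/24)) = 81*(1/48) = 27/16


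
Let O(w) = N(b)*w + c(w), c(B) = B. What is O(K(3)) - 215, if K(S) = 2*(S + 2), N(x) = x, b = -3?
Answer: -235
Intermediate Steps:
K(S) = 4 + 2*S (K(S) = 2*(2 + S) = 4 + 2*S)
O(w) = -2*w (O(w) = -3*w + w = -2*w)
O(K(3)) - 215 = -2*(4 + 2*3) - 215 = -2*(4 + 6) - 215 = -2*10 - 215 = -20 - 215 = -235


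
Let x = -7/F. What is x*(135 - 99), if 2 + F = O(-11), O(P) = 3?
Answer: -252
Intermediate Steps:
F = 1 (F = -2 + 3 = 1)
x = -7 (x = -7/1 = -7*1 = -7)
x*(135 - 99) = -7*(135 - 99) = -7*36 = -252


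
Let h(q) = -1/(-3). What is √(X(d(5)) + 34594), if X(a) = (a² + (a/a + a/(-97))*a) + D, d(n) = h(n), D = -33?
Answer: 2*√81297155/97 ≈ 185.91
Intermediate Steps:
h(q) = ⅓ (h(q) = -1*(-⅓) = ⅓)
d(n) = ⅓
X(a) = -33 + a² + a*(1 - a/97) (X(a) = (a² + (a/a + a/(-97))*a) - 33 = (a² + (1 + a*(-1/97))*a) - 33 = (a² + (1 - a/97)*a) - 33 = (a² + a*(1 - a/97)) - 33 = -33 + a² + a*(1 - a/97))
√(X(d(5)) + 34594) = √((-33 + ⅓ + 96*(⅓)²/97) + 34594) = √((-33 + ⅓ + (96/97)*(⅑)) + 34594) = √((-33 + ⅓ + 32/291) + 34594) = √(-3158/97 + 34594) = √(3352460/97) = 2*√81297155/97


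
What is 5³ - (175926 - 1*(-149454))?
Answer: -325255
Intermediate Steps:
5³ - (175926 - 1*(-149454)) = 125 - (175926 + 149454) = 125 - 1*325380 = 125 - 325380 = -325255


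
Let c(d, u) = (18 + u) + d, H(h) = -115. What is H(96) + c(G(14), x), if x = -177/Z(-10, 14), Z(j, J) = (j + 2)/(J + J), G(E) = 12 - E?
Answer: 1041/2 ≈ 520.50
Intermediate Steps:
Z(j, J) = (2 + j)/(2*J) (Z(j, J) = (2 + j)/((2*J)) = (2 + j)*(1/(2*J)) = (2 + j)/(2*J))
x = 1239/2 (x = -177*28/(2 - 10) = -177/((1/2)*(1/14)*(-8)) = -177/(-2/7) = -177*(-7/2) = 1239/2 ≈ 619.50)
c(d, u) = 18 + d + u
H(96) + c(G(14), x) = -115 + (18 + (12 - 1*14) + 1239/2) = -115 + (18 + (12 - 14) + 1239/2) = -115 + (18 - 2 + 1239/2) = -115 + 1271/2 = 1041/2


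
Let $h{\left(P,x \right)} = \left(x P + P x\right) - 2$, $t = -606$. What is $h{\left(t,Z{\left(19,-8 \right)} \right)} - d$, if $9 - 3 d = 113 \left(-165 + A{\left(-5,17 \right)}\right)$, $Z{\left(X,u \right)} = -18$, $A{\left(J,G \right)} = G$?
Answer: $\frac{48709}{3} \approx 16236.0$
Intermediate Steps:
$h{\left(P,x \right)} = -2 + 2 P x$ ($h{\left(P,x \right)} = \left(P x + P x\right) - 2 = 2 P x - 2 = -2 + 2 P x$)
$d = \frac{16733}{3}$ ($d = 3 - \frac{113 \left(-165 + 17\right)}{3} = 3 - \frac{113 \left(-148\right)}{3} = 3 - - \frac{16724}{3} = 3 + \frac{16724}{3} = \frac{16733}{3} \approx 5577.7$)
$h{\left(t,Z{\left(19,-8 \right)} \right)} - d = \left(-2 + 2 \left(-606\right) \left(-18\right)\right) - \frac{16733}{3} = \left(-2 + 21816\right) - \frac{16733}{3} = 21814 - \frac{16733}{3} = \frac{48709}{3}$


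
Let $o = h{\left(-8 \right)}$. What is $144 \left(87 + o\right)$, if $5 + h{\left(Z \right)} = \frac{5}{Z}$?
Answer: $11718$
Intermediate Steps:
$h{\left(Z \right)} = -5 + \frac{5}{Z}$
$o = - \frac{45}{8}$ ($o = -5 + \frac{5}{-8} = -5 + 5 \left(- \frac{1}{8}\right) = -5 - \frac{5}{8} = - \frac{45}{8} \approx -5.625$)
$144 \left(87 + o\right) = 144 \left(87 - \frac{45}{8}\right) = 144 \cdot \frac{651}{8} = 11718$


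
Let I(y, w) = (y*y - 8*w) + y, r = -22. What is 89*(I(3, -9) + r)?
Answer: 5518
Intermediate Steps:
I(y, w) = y + y² - 8*w (I(y, w) = (y² - 8*w) + y = y + y² - 8*w)
89*(I(3, -9) + r) = 89*((3 + 3² - 8*(-9)) - 22) = 89*((3 + 9 + 72) - 22) = 89*(84 - 22) = 89*62 = 5518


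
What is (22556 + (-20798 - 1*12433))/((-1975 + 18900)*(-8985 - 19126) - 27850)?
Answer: 427/19032261 ≈ 2.2436e-5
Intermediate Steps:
(22556 + (-20798 - 1*12433))/((-1975 + 18900)*(-8985 - 19126) - 27850) = (22556 + (-20798 - 12433))/(16925*(-28111) - 27850) = (22556 - 33231)/(-475778675 - 27850) = -10675/(-475806525) = -10675*(-1/475806525) = 427/19032261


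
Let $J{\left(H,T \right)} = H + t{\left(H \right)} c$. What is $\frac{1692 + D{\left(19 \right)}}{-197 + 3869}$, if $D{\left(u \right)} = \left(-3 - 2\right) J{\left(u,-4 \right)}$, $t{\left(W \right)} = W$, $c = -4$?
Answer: $\frac{659}{1224} \approx 0.5384$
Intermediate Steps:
$J{\left(H,T \right)} = - 3 H$ ($J{\left(H,T \right)} = H + H \left(-4\right) = H - 4 H = - 3 H$)
$D{\left(u \right)} = 15 u$ ($D{\left(u \right)} = \left(-3 - 2\right) \left(- 3 u\right) = - 5 \left(- 3 u\right) = 15 u$)
$\frac{1692 + D{\left(19 \right)}}{-197 + 3869} = \frac{1692 + 15 \cdot 19}{-197 + 3869} = \frac{1692 + 285}{3672} = 1977 \cdot \frac{1}{3672} = \frac{659}{1224}$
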